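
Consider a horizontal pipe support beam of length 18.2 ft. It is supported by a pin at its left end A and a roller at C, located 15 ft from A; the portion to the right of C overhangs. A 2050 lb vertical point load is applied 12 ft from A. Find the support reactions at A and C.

Moments about A: C_y·15 − 2050·12 = 0 → C_y = 24600/15 = 1640 lb.
ΣF_y = 0: A_y + 1640 − 2050 = 0 → A_y = 410.0 lb.
ΣF_x = 0: no horizontal applied forces, so A_x = 0.

A_x = 0, A_y = 410.0 lb, C_y = 1640 lb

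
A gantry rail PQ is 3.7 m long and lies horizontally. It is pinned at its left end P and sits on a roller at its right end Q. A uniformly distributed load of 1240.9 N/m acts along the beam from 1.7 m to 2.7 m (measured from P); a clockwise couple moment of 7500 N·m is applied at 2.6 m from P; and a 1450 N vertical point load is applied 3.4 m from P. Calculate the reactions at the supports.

P_x = 0, P_y = -1406 N, Q_y = 4097 N

Resultant of the distributed load: 1240.9 × 1 = 1240.9 N at 2.2 m from P.
Moments about P: Q_y·3.7 − (1240.9·1)·2.2 − 7500 − 1450·3.4 = 0 → Q_y = 15159.98/3.7 = 4097.29 ≈ 4097 N.
ΣF_y = 0: P_y + 4097.29 − 1240.9·1 − 1450 = 0 → P_y = -1406 N.
ΣF_x = 0: no horizontal applied forces, so P_x = 0.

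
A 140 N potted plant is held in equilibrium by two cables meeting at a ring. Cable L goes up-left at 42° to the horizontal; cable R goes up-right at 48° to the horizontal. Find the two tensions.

T_L = 93.68 N, T_R = 104.0 N

ΣF_x = 0: −T_L·cos42° + T_R·cos48° = 0 → T_R = 1.11061·T_L.
ΣF_y = 0: T_L·sin42° + T_R·sin48° = 140.
Substitute: T_L·(0.669131 + 1.11061·0.743145) = 140 → T_L = 93.6784 ≈ 93.68 N.
Then T_R = 1.11061 × 93.6784 = 104.0 N.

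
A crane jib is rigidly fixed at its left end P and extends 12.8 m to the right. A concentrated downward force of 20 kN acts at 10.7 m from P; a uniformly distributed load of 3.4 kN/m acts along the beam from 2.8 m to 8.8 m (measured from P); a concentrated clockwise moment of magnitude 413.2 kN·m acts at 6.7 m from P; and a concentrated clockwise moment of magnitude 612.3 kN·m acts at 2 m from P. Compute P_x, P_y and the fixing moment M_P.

P_x = 0, P_y = 40.40 kN, M_P = 1358 kN·m

Resultant of the distributed load: 3.4 × 6 = 20.4 kN at 5.8 m from P.
ΣF_x = 0: P_x = 0.
ΣF_y = 0: P_y − 20 − 3.4·6 = 0 → P_y = 40.40 kN.
ΣM about P: M_P − 20·10.7 − (3.4·6)·5.8 − 413.2 − 612.3 = 0 → M_P = 1358 kN·m.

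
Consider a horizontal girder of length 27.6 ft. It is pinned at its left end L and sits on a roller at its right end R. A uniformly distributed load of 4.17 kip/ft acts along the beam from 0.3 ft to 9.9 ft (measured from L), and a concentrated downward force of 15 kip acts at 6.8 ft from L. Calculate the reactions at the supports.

Resultant of the distributed load: 4.17 × 9.6 = 40.032 kip at 5.1 ft from L.
Taking moments about L: R_y·27.6 − (4.17·9.6)·5.1 − 15·6.8 = 0 → R_y = 306.1632/27.6 = 11.0929 ≈ 11.09 kip.
ΣF_y = 0: L_y + 11.0929 − 4.17·9.6 − 15 = 0 → L_y = 43.94 kip.
ΣF_x = 0: no horizontal applied forces, so L_x = 0.

L_x = 0, L_y = 43.94 kip, R_y = 11.09 kip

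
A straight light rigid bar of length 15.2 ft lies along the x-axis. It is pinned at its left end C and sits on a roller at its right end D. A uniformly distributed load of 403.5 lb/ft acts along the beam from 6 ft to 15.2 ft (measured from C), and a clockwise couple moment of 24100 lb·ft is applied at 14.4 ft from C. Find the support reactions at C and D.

C_x = 0, C_y = -462.1 lb, D_y = 4174 lb

Resultant of the distributed load: 403.5 × 9.2 = 3712.2 lb at 10.6 ft from C.
Taking moments about C: D_y·15.2 − (403.5·9.2)·10.6 − 24100 = 0 → D_y = 63449.32/15.2 = 4174.3 ≈ 4174 lb.
ΣF_y = 0: C_y + 4174.3 − 403.5·9.2 = 0 → C_y = -462.1 lb.
ΣF_x = 0: no horizontal applied forces, so C_x = 0.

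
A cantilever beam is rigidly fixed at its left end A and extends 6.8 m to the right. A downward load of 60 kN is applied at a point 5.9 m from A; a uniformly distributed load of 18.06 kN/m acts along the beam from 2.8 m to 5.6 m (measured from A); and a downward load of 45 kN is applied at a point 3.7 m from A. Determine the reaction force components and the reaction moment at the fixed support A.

A_x = 0, A_y = 155.6 kN, M_A = 732.9 kN·m

Resultant of the distributed load: 18.06 × 2.8 = 50.568 kN at 4.2 m from A.
ΣF_x = 0: A_x = 0.
ΣF_y = 0: A_y − 60 − 18.06·2.8 − 45 = 0 → A_y = 155.6 kN.
ΣM about A: M_A − 60·5.9 − (18.06·2.8)·4.2 − 45·3.7 = 0 → M_A = 732.9 kN·m.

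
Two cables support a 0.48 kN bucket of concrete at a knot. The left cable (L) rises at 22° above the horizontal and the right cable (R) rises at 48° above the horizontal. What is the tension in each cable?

ΣF_x = 0: −T_L·cos22° + T_R·cos48° = 0 → T_R = 1.38565·T_L.
ΣF_y = 0: T_L·sin22° + T_R·sin48° = 0.48.
Substitute: T_L·(0.374607 + 1.38565·0.743145) = 0.48 → T_L = 0.341796 ≈ 0.3418 kN.
Then T_R = 1.38565 × 0.341796 = 0.4736 kN.

T_L = 0.3418 kN, T_R = 0.4736 kN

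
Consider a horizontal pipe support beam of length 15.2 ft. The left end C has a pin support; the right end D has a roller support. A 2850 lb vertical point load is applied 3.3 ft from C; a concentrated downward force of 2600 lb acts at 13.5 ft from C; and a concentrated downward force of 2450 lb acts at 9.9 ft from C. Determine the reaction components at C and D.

C_x = 0, C_y = 3376 lb, D_y = 4524 lb

Taking moments about C: D_y·15.2 − 2850·3.3 − 2600·13.5 − 2450·9.9 = 0 → D_y = 68760/15.2 = 4523.68 ≈ 4524 lb.
ΣF_y = 0: C_y + 4523.68 − 2850 − 2600 − 2450 = 0 → C_y = 3376 lb.
ΣF_x = 0: no horizontal applied forces, so C_x = 0.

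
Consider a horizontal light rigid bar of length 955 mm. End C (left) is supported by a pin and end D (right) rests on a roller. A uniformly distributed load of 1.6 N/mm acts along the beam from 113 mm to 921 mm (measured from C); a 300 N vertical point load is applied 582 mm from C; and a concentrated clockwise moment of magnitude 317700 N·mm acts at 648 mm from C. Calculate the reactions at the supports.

Resultant of the distributed load: 1.6 × 808 = 1292.8 N at 517 mm from C.
Taking moments about C: D_y·955 − (1.6·808)·517 − 300·582 − 317700 = 0 → D_y = 1160677.6/955 = 1215.37 ≈ 1215 N.
ΣF_y = 0: C_y + 1215.37 − 1.6·808 − 300 = 0 → C_y = 377.4 N.
ΣF_x = 0: no horizontal applied forces, so C_x = 0.

C_x = 0, C_y = 377.4 N, D_y = 1215 N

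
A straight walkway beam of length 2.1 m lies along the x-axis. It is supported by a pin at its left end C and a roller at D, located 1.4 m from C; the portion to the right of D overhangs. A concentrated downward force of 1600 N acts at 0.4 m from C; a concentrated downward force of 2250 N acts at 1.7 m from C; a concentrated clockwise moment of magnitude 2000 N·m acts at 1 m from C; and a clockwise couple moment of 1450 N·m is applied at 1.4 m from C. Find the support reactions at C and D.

C_x = 0, C_y = -1804 N, D_y = 5654 N

Taking moments about C: D_y·1.4 − 1600·0.4 − 2250·1.7 − 2000 − 1450 = 0 → D_y = 7915/1.4 = 5653.57 ≈ 5654 N.
ΣF_y = 0: C_y + 5653.57 − 1600 − 2250 = 0 → C_y = -1804 N.
ΣF_x = 0: no horizontal applied forces, so C_x = 0.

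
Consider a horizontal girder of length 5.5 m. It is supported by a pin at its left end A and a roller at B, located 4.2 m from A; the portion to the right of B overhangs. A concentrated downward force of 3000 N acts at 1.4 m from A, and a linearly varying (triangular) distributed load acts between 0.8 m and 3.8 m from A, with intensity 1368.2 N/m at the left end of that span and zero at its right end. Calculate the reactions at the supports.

Resultant of the triangular load: ½ × 1368.2 × 3 = 2052.3 N, acting at 1.8 m from A (one-third of the span from the peak).
ΣM about A: B_y·4.2 − 3000·1.4 − (½·1368.2·3)·1.8 = 0 → B_y = 7894.14/4.2 = 1879.56 ≈ 1880 N.
ΣF_y = 0: A_y + 1879.56 − 3000 − ½·1368.2·3 = 0 → A_y = 3173 N.
ΣF_x = 0: no horizontal applied forces, so A_x = 0.

A_x = 0, A_y = 3173 N, B_y = 1880 N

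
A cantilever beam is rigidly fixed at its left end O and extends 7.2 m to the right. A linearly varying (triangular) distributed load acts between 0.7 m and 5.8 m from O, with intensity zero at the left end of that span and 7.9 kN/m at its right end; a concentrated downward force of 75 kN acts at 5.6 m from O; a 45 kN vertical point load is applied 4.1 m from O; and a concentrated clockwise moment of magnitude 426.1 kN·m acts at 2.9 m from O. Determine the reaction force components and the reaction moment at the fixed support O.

O_x = 0, O_y = 140.1 kN, M_O = 1113 kN·m

Resultant of the triangular load: ½ × 7.9 × 5.1 = 20.145 kN, acting at 4.1 m from O (one-third of the span from the peak).
ΣF_x = 0: O_x = 0.
ΣF_y = 0: O_y − ½·7.9·5.1 − 75 − 45 = 0 → O_y = 140.1 kN.
ΣM about O: M_O − (½·7.9·5.1)·4.1 − 75·5.6 − 45·4.1 − 426.1 = 0 → M_O = 1113 kN·m.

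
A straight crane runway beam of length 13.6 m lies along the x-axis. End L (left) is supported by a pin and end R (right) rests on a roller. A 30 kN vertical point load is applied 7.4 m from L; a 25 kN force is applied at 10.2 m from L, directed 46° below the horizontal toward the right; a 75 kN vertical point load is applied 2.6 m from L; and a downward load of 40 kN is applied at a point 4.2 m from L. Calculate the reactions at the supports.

L_x = -17.37 kN, L_y = 106.5 kN, R_y = 56.50 kN

Moments about L: R_y·13.6 − 30·7.4 − 25·sin46°·10.2 − 75·2.6 − 40·4.2 = 0 → R_y = 768.432/13.6 = 56.5024 ≈ 56.50 kN.
ΣF_y = 0: L_y + 56.5024 − 30 − 25·sin46° − 75 − 40 = 0 → L_y = 106.5 kN.
ΣF_x = 0: L_x + 25·cos46° = 0 → L_x = -17.37 kN.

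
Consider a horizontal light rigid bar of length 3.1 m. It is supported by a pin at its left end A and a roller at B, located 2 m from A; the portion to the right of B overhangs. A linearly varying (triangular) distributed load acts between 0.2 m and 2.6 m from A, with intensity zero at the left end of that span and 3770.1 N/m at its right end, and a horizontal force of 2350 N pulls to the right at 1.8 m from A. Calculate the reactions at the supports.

Resultant of the triangular load: ½ × 3770.1 × 2.4 = 4524.12 N, acting at 1.8 m from A (one-third of the span from the peak).
Moments about A: B_y·2 − (½·3770.1·2.4)·1.8 = 0 → B_y = 8143.416/2 = 4071.71 ≈ 4072 N.
ΣF_y = 0: A_y + 4071.71 − ½·3770.1·2.4 = 0 → A_y = 452.4 N.
ΣF_x = 0: A_x + 2350 = 0 → A_x = -2350 N.

A_x = -2350 N, A_y = 452.4 N, B_y = 4072 N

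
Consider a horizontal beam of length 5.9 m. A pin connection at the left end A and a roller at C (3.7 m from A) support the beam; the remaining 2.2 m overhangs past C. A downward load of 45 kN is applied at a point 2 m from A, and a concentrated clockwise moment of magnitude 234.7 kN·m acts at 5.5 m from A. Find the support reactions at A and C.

Moments about A: C_y·3.7 − 45·2 − 234.7 = 0 → C_y = 324.7/3.7 = 87.7568 ≈ 87.76 kN.
ΣF_y = 0: A_y + 87.7568 − 45 = 0 → A_y = -42.76 kN.
ΣF_x = 0: no horizontal applied forces, so A_x = 0.

A_x = 0, A_y = -42.76 kN, C_y = 87.76 kN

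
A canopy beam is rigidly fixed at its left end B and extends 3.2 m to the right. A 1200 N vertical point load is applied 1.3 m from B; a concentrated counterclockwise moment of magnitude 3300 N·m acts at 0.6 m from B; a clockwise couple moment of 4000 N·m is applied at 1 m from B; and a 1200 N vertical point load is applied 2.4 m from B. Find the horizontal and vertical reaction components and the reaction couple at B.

B_x = 0, B_y = 2400 N, M_B = 5140 N·m

ΣF_x = 0: B_x = 0.
ΣF_y = 0: B_y − 1200 − 1200 = 0 → B_y = 2400 N.
ΣM about B: M_B − 1200·1.3 + 3300 − 4000 − 1200·2.4 = 0 → M_B = 5140 N·m.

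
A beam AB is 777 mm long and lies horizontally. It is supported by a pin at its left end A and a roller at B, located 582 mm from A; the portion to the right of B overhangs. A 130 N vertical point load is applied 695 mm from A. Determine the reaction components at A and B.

A_x = 0, A_y = -25.24 N, B_y = 155.2 N

Moments about A: B_y·582 − 130·695 = 0 → B_y = 90350/582 = 155.241 ≈ 155.2 N.
ΣF_y = 0: A_y + 155.241 − 130 = 0 → A_y = -25.24 N.
ΣF_x = 0: no horizontal applied forces, so A_x = 0.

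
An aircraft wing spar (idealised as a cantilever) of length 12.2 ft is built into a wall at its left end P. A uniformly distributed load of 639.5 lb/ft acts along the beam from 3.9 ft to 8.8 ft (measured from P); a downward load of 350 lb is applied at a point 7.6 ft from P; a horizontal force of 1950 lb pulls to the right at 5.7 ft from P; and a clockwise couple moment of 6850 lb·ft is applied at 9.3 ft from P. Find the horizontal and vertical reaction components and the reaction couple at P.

P_x = -1950 lb, P_y = 3484 lb, M_P = 29410 lb·ft

Resultant of the distributed load: 639.5 × 4.9 = 3133.55 lb at 6.35 ft from P.
ΣF_x = 0: P_x + 1950 = 0 → P_x = -1950 lb.
ΣF_y = 0: P_y − 639.5·4.9 − 350 = 0 → P_y = 3484 lb.
ΣM about P: M_P − (639.5·4.9)·6.35 − 350·7.6 − 6850 = 0 → M_P = 29410 lb·ft.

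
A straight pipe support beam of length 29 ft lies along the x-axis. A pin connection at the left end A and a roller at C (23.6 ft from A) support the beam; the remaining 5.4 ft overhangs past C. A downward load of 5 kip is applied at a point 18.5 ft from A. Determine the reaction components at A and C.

Taking moments about A: C_y·23.6 − 5·18.5 = 0 → C_y = 92.5/23.6 = 3.91949 ≈ 3.919 kip.
ΣF_y = 0: A_y + 3.91949 − 5 = 0 → A_y = 1.081 kip.
ΣF_x = 0: no horizontal applied forces, so A_x = 0.

A_x = 0, A_y = 1.081 kip, C_y = 3.919 kip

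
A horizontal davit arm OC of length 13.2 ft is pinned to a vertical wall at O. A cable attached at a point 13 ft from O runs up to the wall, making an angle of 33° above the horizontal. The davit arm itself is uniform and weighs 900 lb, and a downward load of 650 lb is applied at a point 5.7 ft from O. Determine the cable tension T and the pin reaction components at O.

ΣM about O: T·sin33°·13 − 900·6.6 − 650·5.7 = 0 → T = 9645/(13·0.544639) = 1362.23 ≈ 1362 lb.
ΣF_x = 0: O_x − T·cos33° = 0 → O_x = 1362.23 × 0.838671 = 1142 lb.
ΣF_y = 0: O_y + T·sin33° − 900 − 650 = 0 → O_y = 1550 − 1362.23 × 0.544639 = 808.1 lb.

T = 1362 lb, O_x = 1142 lb, O_y = 808.1 lb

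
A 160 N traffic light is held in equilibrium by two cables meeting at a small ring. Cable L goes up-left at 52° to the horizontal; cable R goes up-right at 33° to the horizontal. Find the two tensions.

T_L = 134.7 N, T_R = 98.88 N

ΣF_x = 0: −T_L·cos52° + T_R·cos33° = 0 → T_R = 0.734092·T_L.
ΣF_y = 0: T_L·sin52° + T_R·sin33° = 160.
Substitute: T_L·(0.788011 + 0.734092·0.544639) = 160 → T_L = 134.7 N.
Then T_R = 0.734092 × 134.7 = 98.88 N.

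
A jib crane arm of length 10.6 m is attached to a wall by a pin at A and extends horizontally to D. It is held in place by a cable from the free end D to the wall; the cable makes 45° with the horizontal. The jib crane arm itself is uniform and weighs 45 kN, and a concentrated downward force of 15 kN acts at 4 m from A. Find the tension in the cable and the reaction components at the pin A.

ΣM about A: T·sin45°·10.6 − 45·5.3 − 15·4 = 0 → T = 298.5/(10.6·0.707107) = 39.8248 ≈ 39.82 kN.
ΣF_x = 0: A_x − T·cos45° = 0 → A_x = 39.8248 × 0.707107 = 28.16 kN.
ΣF_y = 0: A_y + T·sin45° − 45 − 15 = 0 → A_y = 60 − 39.8248 × 0.707107 = 31.84 kN.

T = 39.82 kN, A_x = 28.16 kN, A_y = 31.84 kN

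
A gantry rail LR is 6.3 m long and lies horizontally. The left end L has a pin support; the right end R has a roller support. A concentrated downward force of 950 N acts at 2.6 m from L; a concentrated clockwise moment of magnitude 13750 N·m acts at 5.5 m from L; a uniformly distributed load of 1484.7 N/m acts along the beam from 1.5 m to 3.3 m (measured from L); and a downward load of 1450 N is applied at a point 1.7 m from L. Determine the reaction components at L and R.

L_x = 0, L_y = 1089 N, R_y = 3984 N

Resultant of the distributed load: 1484.7 × 1.8 = 2672.46 N at 2.4 m from L.
Moments about L: R_y·6.3 − 950·2.6 − 13750 − (1484.7·1.8)·2.4 − 1450·1.7 = 0 → R_y = 25098.904/6.3 = 3983.95 ≈ 3984 N.
ΣF_y = 0: L_y + 3983.95 − 950 − 1484.7·1.8 − 1450 = 0 → L_y = 1089 N.
ΣF_x = 0: no horizontal applied forces, so L_x = 0.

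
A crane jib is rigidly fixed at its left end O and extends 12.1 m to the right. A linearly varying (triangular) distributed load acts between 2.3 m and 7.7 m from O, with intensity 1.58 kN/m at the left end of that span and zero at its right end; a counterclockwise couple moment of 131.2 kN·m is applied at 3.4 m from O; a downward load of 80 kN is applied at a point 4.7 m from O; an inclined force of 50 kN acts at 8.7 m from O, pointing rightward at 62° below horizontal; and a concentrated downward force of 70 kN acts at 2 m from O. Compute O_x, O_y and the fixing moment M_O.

Resultant of the triangular load: ½ × 1.58 × 5.4 = 4.266 kN, acting at 4.1 m from O (one-third of the span from the peak).
ΣF_x = 0: O_x + 50·cos62° = 0 → O_x = -23.47 kN.
ΣF_y = 0: O_y − ½·1.58·5.4 − 80 − 50·sin62° − 70 = 0 → O_y = 198.4 kN.
ΣM about O: M_O − (½·1.58·5.4)·4.1 + 131.2 − 80·4.7 − 50·sin62°·8.7 − 70·2 = 0 → M_O = 786.4 kN·m.

O_x = -23.47 kN, O_y = 198.4 kN, M_O = 786.4 kN·m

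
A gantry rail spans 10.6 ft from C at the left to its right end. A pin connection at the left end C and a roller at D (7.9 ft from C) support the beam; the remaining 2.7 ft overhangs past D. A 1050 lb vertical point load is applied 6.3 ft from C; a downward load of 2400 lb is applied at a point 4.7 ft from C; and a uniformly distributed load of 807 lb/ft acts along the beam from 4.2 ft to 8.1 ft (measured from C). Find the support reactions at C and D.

C_x = 0, C_y = 1882 lb, D_y = 4715 lb

Resultant of the distributed load: 807 × 3.9 = 3147.3 lb at 6.15 ft from C.
Taking moments about C: D_y·7.9 − 1050·6.3 − 2400·4.7 − (807·3.9)·6.15 = 0 → D_y = 37250.895/7.9 = 4715.3 ≈ 4715 lb.
ΣF_y = 0: C_y + 4715.3 − 1050 − 2400 − 807·3.9 = 0 → C_y = 1882 lb.
ΣF_x = 0: no horizontal applied forces, so C_x = 0.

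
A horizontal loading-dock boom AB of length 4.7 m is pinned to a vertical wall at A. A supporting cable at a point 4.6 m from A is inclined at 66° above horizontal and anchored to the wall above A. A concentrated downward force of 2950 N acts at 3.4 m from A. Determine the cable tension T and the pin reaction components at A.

ΣM about A: T·sin66°·4.6 − 2950·3.4 = 0 → T = 10030/(4.6·0.913545) = 2386.78 ≈ 2387 N.
ΣF_x = 0: A_x − T·cos66° = 0 → A_x = 2386.78 × 0.406737 = 970.8 N.
ΣF_y = 0: A_y + T·sin66° − 2950 = 0 → A_y = 2950 − 2386.78 × 0.913545 = 769.6 N.

T = 2387 N, A_x = 970.8 N, A_y = 769.6 N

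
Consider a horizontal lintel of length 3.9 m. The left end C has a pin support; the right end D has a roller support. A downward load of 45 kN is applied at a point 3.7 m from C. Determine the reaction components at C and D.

C_x = 0, C_y = 2.308 kN, D_y = 42.69 kN

Taking moments about C: D_y·3.9 − 45·3.7 = 0 → D_y = 166.5/3.9 = 42.6923 ≈ 42.69 kN.
ΣF_y = 0: C_y + 42.6923 − 45 = 0 → C_y = 2.308 kN.
ΣF_x = 0: no horizontal applied forces, so C_x = 0.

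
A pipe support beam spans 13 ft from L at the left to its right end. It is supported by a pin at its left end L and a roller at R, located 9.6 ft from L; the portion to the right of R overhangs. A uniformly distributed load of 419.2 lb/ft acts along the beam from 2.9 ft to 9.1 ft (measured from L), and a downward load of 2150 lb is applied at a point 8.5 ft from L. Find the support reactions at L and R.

L_x = 0, L_y = 1221 lb, R_y = 3528 lb

Resultant of the distributed load: 419.2 × 6.2 = 2599.04 lb at 6 ft from L.
ΣM about L: R_y·9.6 − (419.2·6.2)·6 − 2150·8.5 = 0 → R_y = 33869.24/9.6 = 3528.05 ≈ 3528 lb.
ΣF_y = 0: L_y + 3528.05 − 419.2·6.2 − 2150 = 0 → L_y = 1221 lb.
ΣF_x = 0: no horizontal applied forces, so L_x = 0.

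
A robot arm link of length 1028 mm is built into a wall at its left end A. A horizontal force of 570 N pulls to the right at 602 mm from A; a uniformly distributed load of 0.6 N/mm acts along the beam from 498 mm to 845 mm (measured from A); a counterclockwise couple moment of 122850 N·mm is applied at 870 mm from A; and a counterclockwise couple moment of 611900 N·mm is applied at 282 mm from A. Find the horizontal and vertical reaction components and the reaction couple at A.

Resultant of the distributed load: 0.6 × 347 = 208.2 N at 671.5 mm from A.
ΣF_x = 0: A_x + 570 = 0 → A_x = -570.0 N.
ΣF_y = 0: A_y − 0.6·347 = 0 → A_y = 208.2 N.
ΣM about A: M_A − (0.6·347)·671.5 + 122850 + 611900 = 0 → M_A = -594900 N·mm.

A_x = -570.0 N, A_y = 208.2 N, M_A = -594900 N·mm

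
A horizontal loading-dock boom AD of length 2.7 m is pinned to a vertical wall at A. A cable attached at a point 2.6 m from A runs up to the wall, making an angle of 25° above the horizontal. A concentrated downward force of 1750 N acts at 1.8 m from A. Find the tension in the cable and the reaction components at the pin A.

T = 2867 N, A_x = 2598 N, A_y = 538.5 N

ΣM about A: T·sin25°·2.6 − 1750·1.8 = 0 → T = 3150/(2.6·0.422618) = 2866.75 ≈ 2867 N.
ΣF_x = 0: A_x − T·cos25° = 0 → A_x = 2866.75 × 0.906308 = 2598 N.
ΣF_y = 0: A_y + T·sin25° − 1750 = 0 → A_y = 1750 − 2866.75 × 0.422618 = 538.5 N.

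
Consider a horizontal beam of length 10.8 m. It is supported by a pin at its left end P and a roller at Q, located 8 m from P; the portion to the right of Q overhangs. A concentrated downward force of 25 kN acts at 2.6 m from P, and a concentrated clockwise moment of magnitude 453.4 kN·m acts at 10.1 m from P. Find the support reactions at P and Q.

P_x = 0, P_y = -39.80 kN, Q_y = 64.80 kN

Moments about P: Q_y·8 − 25·2.6 − 453.4 = 0 → Q_y = 518.4/8 = 64.80 kN.
ΣF_y = 0: P_y + 64.8 − 25 = 0 → P_y = -39.80 kN.
ΣF_x = 0: no horizontal applied forces, so P_x = 0.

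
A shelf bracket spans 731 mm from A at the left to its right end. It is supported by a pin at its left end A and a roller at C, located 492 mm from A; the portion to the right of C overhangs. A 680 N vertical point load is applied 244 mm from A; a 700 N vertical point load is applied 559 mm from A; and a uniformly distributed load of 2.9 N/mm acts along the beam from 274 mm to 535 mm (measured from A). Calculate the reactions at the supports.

A_x = 0, A_y = 382.1 N, C_y = 1755 N

Resultant of the distributed load: 2.9 × 261 = 756.9 N at 404.5 mm from A.
ΣM about A: C_y·492 − 680·244 − 700·559 − (2.9·261)·404.5 = 0 → C_y = 863386.05/492 = 1754.85 ≈ 1755 N.
ΣF_y = 0: A_y + 1754.85 − 680 − 700 − 2.9·261 = 0 → A_y = 382.1 N.
ΣF_x = 0: no horizontal applied forces, so A_x = 0.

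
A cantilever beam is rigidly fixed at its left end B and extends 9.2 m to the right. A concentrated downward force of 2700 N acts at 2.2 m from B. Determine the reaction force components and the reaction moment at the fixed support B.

ΣF_x = 0: B_x = 0.
ΣF_y = 0: B_y − 2700 = 0 → B_y = 2700 N.
ΣM about B: M_B − 2700·2.2 = 0 → M_B = 5940 N·m.

B_x = 0, B_y = 2700 N, M_B = 5940 N·m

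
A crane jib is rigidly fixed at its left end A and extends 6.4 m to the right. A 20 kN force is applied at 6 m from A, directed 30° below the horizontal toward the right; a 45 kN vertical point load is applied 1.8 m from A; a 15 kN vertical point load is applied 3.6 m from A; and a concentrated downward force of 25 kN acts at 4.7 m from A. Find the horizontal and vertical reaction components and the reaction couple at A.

A_x = -17.32 kN, A_y = 95.00 kN, M_A = 312.5 kN·m

ΣF_x = 0: A_x + 20·cos30° = 0 → A_x = -17.32 kN.
ΣF_y = 0: A_y − 20·sin30° − 45 − 15 − 25 = 0 → A_y = 95.00 kN.
ΣM about A: M_A − 20·sin30°·6 − 45·1.8 − 15·3.6 − 25·4.7 = 0 → M_A = 312.5 kN·m.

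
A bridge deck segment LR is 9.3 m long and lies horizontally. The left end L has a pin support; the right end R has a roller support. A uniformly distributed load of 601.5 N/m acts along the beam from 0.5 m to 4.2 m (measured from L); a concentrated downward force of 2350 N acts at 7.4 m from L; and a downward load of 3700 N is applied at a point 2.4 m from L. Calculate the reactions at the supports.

Resultant of the distributed load: 601.5 × 3.7 = 2225.55 N at 2.35 m from L.
Taking moments about L: R_y·9.3 − (601.5·3.7)·2.35 − 2350·7.4 − 3700·2.4 = 0 → R_y = 31500.0425/9.3 = 3387.1 ≈ 3387 N.
ΣF_y = 0: L_y + 3387.1 − 601.5·3.7 − 2350 − 3700 = 0 → L_y = 4888 N.
ΣF_x = 0: no horizontal applied forces, so L_x = 0.

L_x = 0, L_y = 4888 N, R_y = 3387 N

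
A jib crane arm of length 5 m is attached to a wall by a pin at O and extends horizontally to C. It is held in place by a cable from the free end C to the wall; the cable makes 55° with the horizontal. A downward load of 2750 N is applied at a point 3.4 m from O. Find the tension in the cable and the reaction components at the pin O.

T = 2283 N, O_x = 1309 N, O_y = 880.0 N

ΣM about O: T·sin55°·5 − 2750·3.4 = 0 → T = 9350/(5·0.819152) = 2282.85 ≈ 2283 N.
ΣF_x = 0: O_x − T·cos55° = 0 → O_x = 2282.85 × 0.573576 = 1309 N.
ΣF_y = 0: O_y + T·sin55° − 2750 = 0 → O_y = 2750 − 2282.85 × 0.819152 = 880.0 N.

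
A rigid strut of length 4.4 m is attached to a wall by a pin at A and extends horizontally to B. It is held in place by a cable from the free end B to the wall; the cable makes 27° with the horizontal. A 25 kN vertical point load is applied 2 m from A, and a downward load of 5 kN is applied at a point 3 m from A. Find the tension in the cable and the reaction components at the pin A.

ΣM about A: T·sin27°·4.4 − 25·2 − 5·3 = 0 → T = 65/(4.4·0.45399) = 32.5398 ≈ 32.54 kN.
ΣF_x = 0: A_x − T·cos27° = 0 → A_x = 32.5398 × 0.891007 = 28.99 kN.
ΣF_y = 0: A_y + T·sin27° − 25 − 5 = 0 → A_y = 30 − 32.5398 × 0.45399 = 15.23 kN.

T = 32.54 kN, A_x = 28.99 kN, A_y = 15.23 kN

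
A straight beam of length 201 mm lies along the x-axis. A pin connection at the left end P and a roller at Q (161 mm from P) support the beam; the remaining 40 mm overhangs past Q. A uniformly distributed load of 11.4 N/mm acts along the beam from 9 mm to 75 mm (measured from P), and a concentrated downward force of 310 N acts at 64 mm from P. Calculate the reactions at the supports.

Resultant of the distributed load: 11.4 × 66 = 752.4 N at 42 mm from P.
ΣM about P: Q_y·161 − (11.4·66)·42 − 310·64 = 0 → Q_y = 51440.8/161 = 319.508 ≈ 319.5 N.
ΣF_y = 0: P_y + 319.508 − 11.4·66 − 310 = 0 → P_y = 742.9 N.
ΣF_x = 0: no horizontal applied forces, so P_x = 0.

P_x = 0, P_y = 742.9 N, Q_y = 319.5 N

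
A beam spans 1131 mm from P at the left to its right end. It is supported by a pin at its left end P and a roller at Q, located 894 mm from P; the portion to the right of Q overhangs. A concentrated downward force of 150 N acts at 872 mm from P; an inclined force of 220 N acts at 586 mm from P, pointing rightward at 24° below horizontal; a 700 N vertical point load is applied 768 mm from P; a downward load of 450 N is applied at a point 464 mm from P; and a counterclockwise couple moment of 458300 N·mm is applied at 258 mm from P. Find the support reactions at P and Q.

P_x = -201.0 N, P_y = 862.3 N, Q_y = 527.2 N

Moments about P: Q_y·894 − 150·872 − 220·sin24°·586 − 700·768 − 450·464 + 458300 = 0 → Q_y = 471336/894 = 527.221 ≈ 527.2 N.
ΣF_y = 0: P_y + 527.221 − 150 − 220·sin24° − 700 − 450 = 0 → P_y = 862.3 N.
ΣF_x = 0: P_x + 220·cos24° = 0 → P_x = -201.0 N.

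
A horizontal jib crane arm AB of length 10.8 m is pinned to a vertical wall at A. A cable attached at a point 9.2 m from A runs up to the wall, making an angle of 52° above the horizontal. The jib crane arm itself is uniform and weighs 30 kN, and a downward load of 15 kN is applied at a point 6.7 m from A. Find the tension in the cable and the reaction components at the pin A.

ΣM about A: T·sin52°·9.2 − 30·5.4 − 15·6.7 = 0 → T = 262.5/(9.2·0.788011) = 36.2084 ≈ 36.21 kN.
ΣF_x = 0: A_x − T·cos52° = 0 → A_x = 36.2084 × 0.615661 = 22.29 kN.
ΣF_y = 0: A_y + T·sin52° − 30 − 15 = 0 → A_y = 45 − 36.2084 × 0.788011 = 16.47 kN.

T = 36.21 kN, A_x = 22.29 kN, A_y = 16.47 kN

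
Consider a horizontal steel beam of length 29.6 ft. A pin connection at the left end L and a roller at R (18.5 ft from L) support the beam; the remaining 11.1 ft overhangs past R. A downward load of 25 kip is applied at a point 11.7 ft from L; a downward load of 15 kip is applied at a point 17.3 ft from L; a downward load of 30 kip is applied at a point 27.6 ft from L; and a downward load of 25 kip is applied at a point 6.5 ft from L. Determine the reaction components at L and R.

Taking moments about L: R_y·18.5 − 25·11.7 − 15·17.3 − 30·27.6 − 25·6.5 = 0 → R_y = 1542.5/18.5 = 83.3784 ≈ 83.38 kip.
ΣF_y = 0: L_y + 83.3784 − 25 − 15 − 30 − 25 = 0 → L_y = 11.62 kip.
ΣF_x = 0: no horizontal applied forces, so L_x = 0.

L_x = 0, L_y = 11.62 kip, R_y = 83.38 kip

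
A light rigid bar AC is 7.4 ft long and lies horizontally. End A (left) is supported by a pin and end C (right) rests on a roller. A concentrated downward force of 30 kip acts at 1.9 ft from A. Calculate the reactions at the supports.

A_x = 0, A_y = 22.30 kip, C_y = 7.703 kip

Taking moments about A: C_y·7.4 − 30·1.9 = 0 → C_y = 57/7.4 = 7.7027 ≈ 7.703 kip.
ΣF_y = 0: A_y + 7.7027 − 30 = 0 → A_y = 22.30 kip.
ΣF_x = 0: no horizontal applied forces, so A_x = 0.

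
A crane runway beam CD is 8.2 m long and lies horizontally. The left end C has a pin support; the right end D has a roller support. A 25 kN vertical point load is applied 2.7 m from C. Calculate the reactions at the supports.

C_x = 0, C_y = 16.77 kN, D_y = 8.232 kN

ΣM about C: D_y·8.2 − 25·2.7 = 0 → D_y = 67.5/8.2 = 8.23171 ≈ 8.232 kN.
ΣF_y = 0: C_y + 8.23171 − 25 = 0 → C_y = 16.77 kN.
ΣF_x = 0: no horizontal applied forces, so C_x = 0.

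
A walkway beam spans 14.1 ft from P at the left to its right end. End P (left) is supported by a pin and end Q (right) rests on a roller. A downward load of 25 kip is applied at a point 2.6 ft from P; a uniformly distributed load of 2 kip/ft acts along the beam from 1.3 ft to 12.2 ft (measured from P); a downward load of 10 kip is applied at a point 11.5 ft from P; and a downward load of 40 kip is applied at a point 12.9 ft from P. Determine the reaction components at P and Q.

P_x = 0, P_y = 37.00 kip, Q_y = 59.80 kip

Resultant of the distributed load: 2 × 10.9 = 21.8 kip at 6.75 ft from P.
Moments about P: Q_y·14.1 − 25·2.6 − (2·10.9)·6.75 − 10·11.5 − 40·12.9 = 0 → Q_y = 843.15/14.1 = 59.7979 ≈ 59.80 kip.
ΣF_y = 0: P_y + 59.7979 − 25 − 2·10.9 − 10 − 40 = 0 → P_y = 37.00 kip.
ΣF_x = 0: no horizontal applied forces, so P_x = 0.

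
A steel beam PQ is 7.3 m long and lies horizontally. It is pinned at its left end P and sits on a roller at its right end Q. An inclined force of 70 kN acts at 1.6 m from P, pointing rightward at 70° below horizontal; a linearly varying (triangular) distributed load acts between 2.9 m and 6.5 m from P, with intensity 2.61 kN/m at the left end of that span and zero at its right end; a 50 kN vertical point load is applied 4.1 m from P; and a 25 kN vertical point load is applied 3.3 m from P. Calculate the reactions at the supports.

Resultant of the triangular load: ½ × 2.61 × 3.6 = 4.698 kN, acting at 4.1 m from P (one-third of the span from the peak).
Taking moments about P: Q_y·7.3 − 70·sin70°·1.6 − (½·2.61·3.6)·4.1 − 50·4.1 − 25·3.3 = 0 → Q_y = 412.007/7.3 = 56.4393 ≈ 56.44 kN.
ΣF_y = 0: P_y + 56.4393 − 70·sin70° − ½·2.61·3.6 − 50 − 25 = 0 → P_y = 89.04 kN.
ΣF_x = 0: P_x + 70·cos70° = 0 → P_x = -23.94 kN.

P_x = -23.94 kN, P_y = 89.04 kN, Q_y = 56.44 kN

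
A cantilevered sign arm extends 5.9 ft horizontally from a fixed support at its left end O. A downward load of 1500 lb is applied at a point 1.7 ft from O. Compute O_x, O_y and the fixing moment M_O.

ΣF_x = 0: O_x = 0.
ΣF_y = 0: O_y − 1500 = 0 → O_y = 1500 lb.
ΣM about O: M_O − 1500·1.7 = 0 → M_O = 2550 lb·ft.

O_x = 0, O_y = 1500 lb, M_O = 2550 lb·ft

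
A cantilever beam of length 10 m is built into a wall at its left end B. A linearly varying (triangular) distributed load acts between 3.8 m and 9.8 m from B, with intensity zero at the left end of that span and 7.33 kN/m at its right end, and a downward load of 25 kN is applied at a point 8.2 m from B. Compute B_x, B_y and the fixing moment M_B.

Resultant of the triangular load: ½ × 7.33 × 6 = 21.99 kN, acting at 7.8 m from B (one-third of the span from the peak).
ΣF_x = 0: B_x = 0.
ΣF_y = 0: B_y − ½·7.33·6 − 25 = 0 → B_y = 46.99 kN.
ΣM about B: M_B − (½·7.33·6)·7.8 − 25·8.2 = 0 → M_B = 376.5 kN·m.

B_x = 0, B_y = 46.99 kN, M_B = 376.5 kN·m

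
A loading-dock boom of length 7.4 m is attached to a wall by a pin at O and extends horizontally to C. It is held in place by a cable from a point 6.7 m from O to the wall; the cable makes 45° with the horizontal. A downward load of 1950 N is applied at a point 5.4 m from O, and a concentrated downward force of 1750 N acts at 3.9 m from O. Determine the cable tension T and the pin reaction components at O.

ΣM about O: T·sin45°·6.7 − 1950·5.4 − 1750·3.9 = 0 → T = 17355/(6.7·0.707107) = 3663.23 ≈ 3663 N.
ΣF_x = 0: O_x − T·cos45° = 0 → O_x = 3663.23 × 0.707107 = 2590 N.
ΣF_y = 0: O_y + T·sin45° − 1950 − 1750 = 0 → O_y = 3700 − 3663.23 × 0.707107 = 1110 N.

T = 3663 N, O_x = 2590 N, O_y = 1110 N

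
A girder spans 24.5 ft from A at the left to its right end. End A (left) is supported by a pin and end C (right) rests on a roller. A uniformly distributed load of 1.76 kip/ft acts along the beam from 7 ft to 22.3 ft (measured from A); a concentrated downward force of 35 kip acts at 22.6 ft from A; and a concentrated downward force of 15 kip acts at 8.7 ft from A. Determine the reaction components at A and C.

A_x = 0, A_y = 23.21 kip, C_y = 53.71 kip

Resultant of the distributed load: 1.76 × 15.3 = 26.928 kip at 14.65 ft from A.
Moments about A: C_y·24.5 − (1.76·15.3)·14.65 − 35·22.6 − 15·8.7 = 0 → C_y = 1315.9952/24.5 = 53.7141 ≈ 53.71 kip.
ΣF_y = 0: A_y + 53.7141 − 1.76·15.3 − 35 − 15 = 0 → A_y = 23.21 kip.
ΣF_x = 0: no horizontal applied forces, so A_x = 0.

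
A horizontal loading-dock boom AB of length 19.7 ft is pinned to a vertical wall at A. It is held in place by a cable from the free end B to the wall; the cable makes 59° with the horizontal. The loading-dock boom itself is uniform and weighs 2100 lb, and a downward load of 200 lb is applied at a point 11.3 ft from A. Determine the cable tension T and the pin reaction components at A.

T = 1359 lb, A_x = 699.8 lb, A_y = 1135 lb

ΣM about A: T·sin59°·19.7 − 2100·9.85 − 200·11.3 = 0 → T = 22945/(19.7·0.857167) = 1358.8 ≈ 1359 lb.
ΣF_x = 0: A_x − T·cos59° = 0 → A_x = 1358.8 × 0.515038 = 699.8 lb.
ΣF_y = 0: A_y + T·sin59° − 2100 − 200 = 0 → A_y = 2300 − 1358.8 × 0.857167 = 1135 lb.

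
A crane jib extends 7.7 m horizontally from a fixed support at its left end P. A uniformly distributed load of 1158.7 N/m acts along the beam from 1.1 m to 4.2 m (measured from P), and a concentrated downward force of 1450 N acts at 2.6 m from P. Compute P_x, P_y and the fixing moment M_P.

Resultant of the distributed load: 1158.7 × 3.1 = 3591.97 N at 2.65 m from P.
ΣF_x = 0: P_x = 0.
ΣF_y = 0: P_y − 1158.7·3.1 − 1450 = 0 → P_y = 5042 N.
ΣM about P: M_P − (1158.7·3.1)·2.65 − 1450·2.6 = 0 → M_P = 13290 N·m.

P_x = 0, P_y = 5042 N, M_P = 13290 N·m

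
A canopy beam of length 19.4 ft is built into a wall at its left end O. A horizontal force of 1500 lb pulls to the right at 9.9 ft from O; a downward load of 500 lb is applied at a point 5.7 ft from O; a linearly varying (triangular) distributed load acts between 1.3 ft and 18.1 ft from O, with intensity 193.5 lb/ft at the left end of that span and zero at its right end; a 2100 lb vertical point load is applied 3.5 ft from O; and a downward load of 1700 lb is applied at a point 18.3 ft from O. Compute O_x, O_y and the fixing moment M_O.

Resultant of the triangular load: ½ × 193.5 × 16.8 = 1625.4 lb, acting at 6.9 ft from O (one-third of the span from the peak).
ΣF_x = 0: O_x + 1500 = 0 → O_x = -1500 lb.
ΣF_y = 0: O_y − 500 − ½·193.5·16.8 − 2100 − 1700 = 0 → O_y = 5925 lb.
ΣM about O: M_O − 500·5.7 − (½·193.5·16.8)·6.9 − 2100·3.5 − 1700·18.3 = 0 → M_O = 52530 lb·ft.

O_x = -1500 lb, O_y = 5925 lb, M_O = 52530 lb·ft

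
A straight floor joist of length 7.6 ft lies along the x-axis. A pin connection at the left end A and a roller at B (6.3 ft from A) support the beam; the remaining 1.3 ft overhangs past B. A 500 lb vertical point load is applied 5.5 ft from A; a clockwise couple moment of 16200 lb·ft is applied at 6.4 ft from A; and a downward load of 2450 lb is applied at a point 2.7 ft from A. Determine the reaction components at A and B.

ΣM about A: B_y·6.3 − 500·5.5 − 16200 − 2450·2.7 = 0 → B_y = 25565/6.3 = 4057.94 ≈ 4058 lb.
ΣF_y = 0: A_y + 4057.94 − 500 − 2450 = 0 → A_y = -1108 lb.
ΣF_x = 0: no horizontal applied forces, so A_x = 0.

A_x = 0, A_y = -1108 lb, B_y = 4058 lb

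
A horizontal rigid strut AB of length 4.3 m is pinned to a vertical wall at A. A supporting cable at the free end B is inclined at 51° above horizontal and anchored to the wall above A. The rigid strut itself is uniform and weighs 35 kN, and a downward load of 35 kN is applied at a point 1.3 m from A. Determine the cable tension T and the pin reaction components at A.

ΣM about A: T·sin51°·4.3 − 35·2.15 − 35·1.3 = 0 → T = 120.75/(4.3·0.777146) = 36.134 ≈ 36.13 kN.
ΣF_x = 0: A_x − T·cos51° = 0 → A_x = 36.134 × 0.62932 = 22.74 kN.
ΣF_y = 0: A_y + T·sin51° − 35 − 35 = 0 → A_y = 70 − 36.134 × 0.777146 = 41.92 kN.

T = 36.13 kN, A_x = 22.74 kN, A_y = 41.92 kN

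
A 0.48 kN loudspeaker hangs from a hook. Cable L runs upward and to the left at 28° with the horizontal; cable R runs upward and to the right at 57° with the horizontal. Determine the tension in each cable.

T_L = 0.2624 kN, T_R = 0.4254 kN

ΣF_x = 0: −T_L·cos28° + T_R·cos57° = 0 → T_R = 1.62116·T_L.
ΣF_y = 0: T_L·sin28° + T_R·sin57° = 0.48.
Substitute: T_L·(0.469472 + 1.62116·0.838671) = 0.48 → T_L = 0.262425 ≈ 0.2624 kN.
Then T_R = 1.62116 × 0.262425 = 0.4254 kN.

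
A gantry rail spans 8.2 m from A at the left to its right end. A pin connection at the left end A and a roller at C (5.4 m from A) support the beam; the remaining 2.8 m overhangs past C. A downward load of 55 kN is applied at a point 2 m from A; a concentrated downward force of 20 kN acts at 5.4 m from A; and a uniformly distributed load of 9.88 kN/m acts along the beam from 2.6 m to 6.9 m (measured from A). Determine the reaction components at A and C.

A_x = 0, A_y = 39.74 kN, C_y = 77.74 kN

Resultant of the distributed load: 9.88 × 4.3 = 42.484 kN at 4.75 m from A.
Taking moments about A: C_y·5.4 − 55·2 − 20·5.4 − (9.88·4.3)·4.75 = 0 → C_y = 419.799/5.4 = 77.7406 ≈ 77.74 kN.
ΣF_y = 0: A_y + 77.7406 − 55 − 20 − 9.88·4.3 = 0 → A_y = 39.74 kN.
ΣF_x = 0: no horizontal applied forces, so A_x = 0.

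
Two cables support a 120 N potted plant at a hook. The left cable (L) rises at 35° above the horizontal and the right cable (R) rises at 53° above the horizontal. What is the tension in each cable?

T_L = 72.26 N, T_R = 98.36 N

ΣF_x = 0: −T_L·cos35° + T_R·cos53° = 0 → T_R = 1.36114·T_L.
ΣF_y = 0: T_L·sin35° + T_R·sin53° = 120.
Substitute: T_L·(0.573576 + 1.36114·0.798636) = 120 → T_L = 72.2617 ≈ 72.26 N.
Then T_R = 1.36114 × 72.2617 = 98.36 N.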